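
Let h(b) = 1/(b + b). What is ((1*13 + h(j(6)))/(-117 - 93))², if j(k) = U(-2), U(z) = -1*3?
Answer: 121/32400 ≈ 0.0037346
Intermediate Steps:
U(z) = -3
j(k) = -3
h(b) = 1/(2*b)
((1*13 + h(j(6)))/(-117 - 93))² = ((1*13 + (½)/(-3))/(-117 - 93))² = ((13 + (½)*(-⅓))/(-210))² = ((13 - ⅙)*(-1/210))² = ((77/6)*(-1/210))² = (-11/180)² = 121/32400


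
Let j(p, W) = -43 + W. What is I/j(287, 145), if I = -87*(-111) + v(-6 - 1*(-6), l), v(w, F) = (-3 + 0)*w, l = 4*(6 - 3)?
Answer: 3219/34 ≈ 94.677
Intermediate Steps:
l = 12 (l = 4*3 = 12)
v(w, F) = -3*w
I = 9657 (I = -87*(-111) - 3*(-6 - 1*(-6)) = 9657 - 3*(-6 + 6) = 9657 - 3*0 = 9657 + 0 = 9657)
I/j(287, 145) = 9657/(-43 + 145) = 9657/102 = 9657*(1/102) = 3219/34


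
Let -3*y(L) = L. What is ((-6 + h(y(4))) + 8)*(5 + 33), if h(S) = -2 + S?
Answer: -152/3 ≈ -50.667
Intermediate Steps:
y(L) = -L/3
((-6 + h(y(4))) + 8)*(5 + 33) = ((-6 + (-2 - 1/3*4)) + 8)*(5 + 33) = ((-6 + (-2 - 4/3)) + 8)*38 = ((-6 - 10/3) + 8)*38 = (-28/3 + 8)*38 = -4/3*38 = -152/3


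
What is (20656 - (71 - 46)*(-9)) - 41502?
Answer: -20621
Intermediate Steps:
(20656 - (71 - 46)*(-9)) - 41502 = (20656 - 25*(-9)) - 41502 = (20656 - 1*(-225)) - 41502 = (20656 + 225) - 41502 = 20881 - 41502 = -20621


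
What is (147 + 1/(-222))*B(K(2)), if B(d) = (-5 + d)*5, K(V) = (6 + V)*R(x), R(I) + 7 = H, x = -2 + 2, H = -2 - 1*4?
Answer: -17784985/222 ≈ -80113.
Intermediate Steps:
H = -6 (H = -2 - 4 = -6)
x = 0
R(I) = -13 (R(I) = -7 - 6 = -13)
K(V) = -78 - 13*V (K(V) = (6 + V)*(-13) = -78 - 13*V)
B(d) = -25 + 5*d
(147 + 1/(-222))*B(K(2)) = (147 + 1/(-222))*(-25 + 5*(-78 - 13*2)) = (147 - 1/222)*(-25 + 5*(-78 - 26)) = 32633*(-25 + 5*(-104))/222 = 32633*(-25 - 520)/222 = (32633/222)*(-545) = -17784985/222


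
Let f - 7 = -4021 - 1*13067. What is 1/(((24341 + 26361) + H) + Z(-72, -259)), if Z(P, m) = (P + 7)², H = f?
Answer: 1/37846 ≈ 2.6423e-5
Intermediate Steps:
f = -17081 (f = 7 + (-4021 - 1*13067) = 7 + (-4021 - 13067) = 7 - 17088 = -17081)
H = -17081
Z(P, m) = (7 + P)²
1/(((24341 + 26361) + H) + Z(-72, -259)) = 1/(((24341 + 26361) - 17081) + (7 - 72)²) = 1/((50702 - 17081) + (-65)²) = 1/(33621 + 4225) = 1/37846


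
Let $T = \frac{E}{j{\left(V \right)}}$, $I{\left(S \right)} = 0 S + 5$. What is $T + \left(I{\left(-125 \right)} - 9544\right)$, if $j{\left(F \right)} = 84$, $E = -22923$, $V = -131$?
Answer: $- \frac{274733}{28} \approx -9811.9$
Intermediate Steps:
$I{\left(S \right)} = 5$ ($I{\left(S \right)} = 0 + 5 = 5$)
$T = - \frac{7641}{28}$ ($T = - \frac{22923}{84} = \left(-22923\right) \frac{1}{84} = - \frac{7641}{28} \approx -272.89$)
$T + \left(I{\left(-125 \right)} - 9544\right) = - \frac{7641}{28} + \left(5 - 9544\right) = - \frac{7641}{28} - 9539 = - \frac{274733}{28}$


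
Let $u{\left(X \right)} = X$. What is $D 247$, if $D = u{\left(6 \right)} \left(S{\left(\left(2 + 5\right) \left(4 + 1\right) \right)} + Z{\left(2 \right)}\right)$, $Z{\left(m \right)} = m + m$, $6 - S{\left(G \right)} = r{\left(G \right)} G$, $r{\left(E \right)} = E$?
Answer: $-1800630$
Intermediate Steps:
$S{\left(G \right)} = 6 - G^{2}$ ($S{\left(G \right)} = 6 - G G = 6 - G^{2}$)
$Z{\left(m \right)} = 2 m$
$D = -7290$ ($D = 6 \left(\left(6 - \left(\left(2 + 5\right) \left(4 + 1\right)\right)^{2}\right) + 2 \cdot 2\right) = 6 \left(\left(6 - \left(7 \cdot 5\right)^{2}\right) + 4\right) = 6 \left(\left(6 - 35^{2}\right) + 4\right) = 6 \left(\left(6 - 1225\right) + 4\right) = 6 \left(-1219 + 4\right) = 6 \left(-1215\right) = -7290$)
$D 247 = \left(-7290\right) 247 = -1800630$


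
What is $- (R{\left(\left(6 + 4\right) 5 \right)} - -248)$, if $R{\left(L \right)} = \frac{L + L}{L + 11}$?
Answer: $- \frac{15228}{61} \approx -249.64$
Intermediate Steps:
$R{\left(L \right)} = \frac{2 L}{11 + L}$
$- (R{\left(\left(6 + 4\right) 5 \right)} - -248) = - (\frac{2 \left(6 + 4\right) 5}{11 + \left(6 + 4\right) 5} - -248) = - (\frac{2 \cdot 10 \cdot 5}{11 + 10 \cdot 5} + 248) = - (2 \cdot 50 \frac{1}{11 + 50} + 248) = - (2 \cdot 50 \cdot \frac{1}{61} + 248) = - (\frac{100}{61} + 248) = \left(-1\right) \frac{15228}{61} = - \frac{15228}{61}$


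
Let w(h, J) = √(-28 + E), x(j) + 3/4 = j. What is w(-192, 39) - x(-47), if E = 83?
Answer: 191/4 + √55 ≈ 55.166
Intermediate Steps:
x(j) = -¾ + j
w(h, J) = √55 (w(h, J) = √(-28 + 83) = √55)
w(-192, 39) - x(-47) = √55 - (-¾ - 47) = √55 - 1*(-191/4) = √55 + 191/4 = 191/4 + √55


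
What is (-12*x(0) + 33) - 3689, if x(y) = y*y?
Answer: -3656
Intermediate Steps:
x(y) = y²
(-12*x(0) + 33) - 3689 = (-12*0² + 33) - 3689 = (-12*0 + 33) - 3689 = (0 + 33) - 3689 = 33 - 3689 = -3656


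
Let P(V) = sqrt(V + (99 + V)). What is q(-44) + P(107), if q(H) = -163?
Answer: -163 + sqrt(313) ≈ -145.31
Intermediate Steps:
P(V) = sqrt(99 + 2*V)
q(-44) + P(107) = -163 + sqrt(99 + 2*107) = -163 + sqrt(99 + 214) = -163 + sqrt(313)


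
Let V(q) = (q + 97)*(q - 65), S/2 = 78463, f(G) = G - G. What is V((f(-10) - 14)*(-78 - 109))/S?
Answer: 6931395/156926 ≈ 44.170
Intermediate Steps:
f(G) = 0
S = 156926 (S = 2*78463 = 156926)
V(q) = (-65 + q)*(97 + q) (V(q) = (97 + q)*(-65 + q) = (-65 + q)*(97 + q))
V((f(-10) - 14)*(-78 - 109))/S = (-6305 + ((0 - 14)*(-78 - 109))**2 + 32*((0 - 14)*(-78 - 109)))/156926 = (-6305 + (-14*(-187))**2 + 32*(-14*(-187)))*(1/156926) = (-6305 + 2618**2 + 32*2618)*(1/156926) = (-6305 + 6853924 + 83776)*(1/156926) = 6931395*(1/156926) = 6931395/156926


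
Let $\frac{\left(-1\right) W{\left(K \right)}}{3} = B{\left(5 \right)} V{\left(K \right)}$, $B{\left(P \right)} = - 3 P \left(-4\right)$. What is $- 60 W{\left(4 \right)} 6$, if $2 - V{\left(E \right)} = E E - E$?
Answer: $-648000$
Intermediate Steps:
$V{\left(E \right)} = 2 + E - E^{2}$ ($V{\left(E \right)} = 2 - \left(E E - E\right) = 2 - \left(E^{2} - E\right) = 2 + E - E^{2}$)
$B{\left(P \right)} = 12 P$
$W{\left(K \right)} = -360 - 180 K + 180 K^{2}$ ($W{\left(K \right)} = - 3 \cdot 12 \cdot 5 \left(2 + K - K^{2}\right) = - 3 \cdot 60 \left(2 + K - K^{2}\right) = - 3 \left(120 - 60 K^{2} + 60 K\right) = -360 - 180 K + 180 K^{2}$)
$- 60 W{\left(4 \right)} 6 = - 60 \left(-360 - 720 + 180 \cdot 4^{2}\right) 6 = - 60 \left(-360 - 720 + 180 \cdot 16\right) 6 = - 60 \left(-360 - 720 + 2880\right) 6 = \left(-60\right) 1800 \cdot 6 = \left(-108000\right) 6 = -648000$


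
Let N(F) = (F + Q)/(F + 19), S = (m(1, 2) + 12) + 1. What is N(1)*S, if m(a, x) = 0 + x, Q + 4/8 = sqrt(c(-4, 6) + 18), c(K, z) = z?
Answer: 3/8 + 3*sqrt(6)/2 ≈ 4.0492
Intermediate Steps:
Q = -1/2 + 2*sqrt(6) (Q = -1/2 + sqrt(6 + 18) = -1/2 + sqrt(24) = -1/2 + 2*sqrt(6) ≈ 4.3990)
m(a, x) = x
S = 15 (S = (2 + 12) + 1 = 14 + 1 = 15)
N(F) = (-1/2 + F + 2*sqrt(6))/(19 + F) (N(F) = (F + (-1/2 + 2*sqrt(6)))/(F + 19) = (-1/2 + F + 2*sqrt(6))/(19 + F))
N(1)*S = ((-1/2 + 1 + 2*sqrt(6))/(19 + 1))*15 = ((1/2 + 2*sqrt(6))/20)*15 = (1/40 + sqrt(6)/10)*15 = 3/8 + 3*sqrt(6)/2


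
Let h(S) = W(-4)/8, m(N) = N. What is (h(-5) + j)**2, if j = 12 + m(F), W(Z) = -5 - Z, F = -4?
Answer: 3969/64 ≈ 62.016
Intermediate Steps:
h(S) = -1/8 (h(S) = (-5 - 1*(-4))/8 = (-5 + 4)*(1/8) = -1*1/8 = -1/8)
j = 8 (j = 12 - 4 = 8)
(h(-5) + j)**2 = (-1/8 + 8)**2 = (63/8)**2 = 3969/64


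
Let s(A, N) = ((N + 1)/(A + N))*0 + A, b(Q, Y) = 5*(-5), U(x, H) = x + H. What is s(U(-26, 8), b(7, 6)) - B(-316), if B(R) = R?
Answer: 298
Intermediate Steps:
U(x, H) = H + x
b(Q, Y) = -25
s(A, N) = A (s(A, N) = ((1 + N)/(A + N))*0 + A = 0 + A = A)
s(U(-26, 8), b(7, 6)) - B(-316) = (8 - 26) - 1*(-316) = -18 + 316 = 298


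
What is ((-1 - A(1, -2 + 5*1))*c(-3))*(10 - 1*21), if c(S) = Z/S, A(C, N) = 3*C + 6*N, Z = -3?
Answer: 242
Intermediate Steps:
c(S) = -3/S
((-1 - A(1, -2 + 5*1))*c(-3))*(10 - 1*21) = ((-1 - (3*1 + 6*(-2 + 5*1)))*(-3/(-3)))*(10 - 1*21) = ((-1 - (3 + 6*(-2 + 5)))*(-3*(-⅓)))*(10 - 21) = ((-1 - (3 + 6*3))*1)*(-11) = ((-1 - (3 + 18))*1)*(-11) = ((-1 - 1*21)*1)*(-11) = ((-1 - 21)*1)*(-11) = -22*1*(-11) = -22*(-11) = 242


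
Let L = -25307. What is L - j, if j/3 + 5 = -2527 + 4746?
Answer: -31949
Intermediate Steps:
j = 6642 (j = -15 + 3*(-2527 + 4746) = -15 + 3*2219 = -15 + 6657 = 6642)
L - j = -25307 - 1*6642 = -25307 - 6642 = -31949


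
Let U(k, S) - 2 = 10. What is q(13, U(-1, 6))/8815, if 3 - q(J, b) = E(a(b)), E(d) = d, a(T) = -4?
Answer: 7/8815 ≈ 0.00079410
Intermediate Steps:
U(k, S) = 12 (U(k, S) = 2 + 10 = 12)
q(J, b) = 7 (q(J, b) = 3 - 1*(-4) = 3 + 4 = 7)
q(13, U(-1, 6))/8815 = 7/8815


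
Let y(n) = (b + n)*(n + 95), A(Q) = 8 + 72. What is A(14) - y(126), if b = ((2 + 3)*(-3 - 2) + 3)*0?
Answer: -27766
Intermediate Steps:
A(Q) = 80
b = 0 (b = (5*(-5) + 3)*0 = (-25 + 3)*0 = -22*0 = 0)
y(n) = n*(95 + n) (y(n) = (0 + n)*(n + 95) = n*(95 + n))
A(14) - y(126) = 80 - 126*(95 + 126) = 80 - 126*221 = 80 - 1*27846 = 80 - 27846 = -27766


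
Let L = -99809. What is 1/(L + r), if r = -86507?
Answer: -1/186316 ≈ -5.3672e-6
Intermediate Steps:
1/(L + r) = 1/(-99809 - 86507) = 1/(-186316) = -1/186316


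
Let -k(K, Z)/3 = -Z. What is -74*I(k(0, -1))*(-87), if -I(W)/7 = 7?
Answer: -315462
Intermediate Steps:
k(K, Z) = 3*Z (k(K, Z) = -(-3)*Z = 3*Z)
I(W) = -49 (I(W) = -7*7 = -49)
-74*I(k(0, -1))*(-87) = -74*(-49)*(-87) = 3626*(-87) = -315462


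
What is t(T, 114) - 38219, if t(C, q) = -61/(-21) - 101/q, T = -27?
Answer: -10165717/266 ≈ -38217.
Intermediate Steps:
t(C, q) = 61/21 - 101/q (t(C, q) = -61*(-1/21) - 101/q = 61/21 - 101/q)
t(T, 114) - 38219 = (61/21 - 101/114) - 38219 = 537/266 - 38219 = -10165717/266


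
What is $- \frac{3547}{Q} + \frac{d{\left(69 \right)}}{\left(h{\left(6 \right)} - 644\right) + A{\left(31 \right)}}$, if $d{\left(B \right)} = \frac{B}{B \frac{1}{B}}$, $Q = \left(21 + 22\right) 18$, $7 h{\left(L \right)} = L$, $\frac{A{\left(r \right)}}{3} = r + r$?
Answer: $- \frac{5862121}{1238400} \approx -4.7336$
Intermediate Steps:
$A{\left(r \right)} = 6 r$ ($A{\left(r \right)} = 3 \left(r + r\right) = 3 \cdot 2 r = 6 r$)
$h{\left(L \right)} = \frac{L}{7}$
$Q = 774$ ($Q = 43 \cdot 18 = 774$)
$d{\left(B \right)} = B$ ($d{\left(B \right)} = \frac{B}{1} = B 1 = B$)
$- \frac{3547}{Q} + \frac{d{\left(69 \right)}}{\left(h{\left(6 \right)} - 644\right) + A{\left(31 \right)}} = - \frac{3547}{774} + \frac{69}{\left(\frac{1}{7} \cdot 6 - 644\right) + 6 \cdot 31} = \left(-3547\right) \frac{1}{774} + \frac{69}{\left(\frac{6}{7} - 644\right) + 186} = - \frac{3547}{774} + \frac{69}{- \frac{4502}{7} + 186} = - \frac{3547}{774} + \frac{69}{- \frac{3200}{7}} = - \frac{3547}{774} + 69 \left(- \frac{7}{3200}\right) = - \frac{3547}{774} - \frac{483}{3200} = - \frac{5862121}{1238400}$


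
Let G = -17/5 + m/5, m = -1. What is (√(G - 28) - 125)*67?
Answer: -8375 + 67*I*√790/5 ≈ -8375.0 + 376.63*I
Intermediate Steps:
G = -18/5 (G = -17/5 - 1/5 = -17*⅕ - 1*⅕ = -17/5 - ⅕ = -18/5 ≈ -3.6000)
(√(G - 28) - 125)*67 = (√(-18/5 - 28) - 125)*67 = (√(-158/5) - 125)*67 = (I*√790/5 - 125)*67 = (-125 + I*√790/5)*67 = -8375 + 67*I*√790/5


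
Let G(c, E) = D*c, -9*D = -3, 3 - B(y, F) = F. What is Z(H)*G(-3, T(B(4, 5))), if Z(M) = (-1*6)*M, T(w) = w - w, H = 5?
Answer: 30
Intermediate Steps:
B(y, F) = 3 - F
D = ⅓ (D = -⅑*(-3) = ⅓ ≈ 0.33333)
T(w) = 0
G(c, E) = c/3
Z(M) = -6*M
Z(H)*G(-3, T(B(4, 5))) = (-6*5)*((⅓)*(-3)) = -30*(-1) = 30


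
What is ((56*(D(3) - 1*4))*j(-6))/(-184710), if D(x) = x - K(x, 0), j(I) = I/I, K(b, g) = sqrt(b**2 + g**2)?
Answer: 112/92355 ≈ 0.0012127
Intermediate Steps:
j(I) = 1
D(x) = x - sqrt(x**2) (D(x) = x - sqrt(x**2 + 0**2) = x - sqrt(x**2 + 0) = x - sqrt(x**2))
((56*(D(3) - 1*4))*j(-6))/(-184710) = ((56*((3 - sqrt(3**2)) - 1*4))*1)/(-184710) = ((56*((3 - sqrt(9)) - 4))*1)*(-1/184710) = ((56*((3 - 1*3) - 4))*1)*(-1/184710) = ((56*((3 - 3) - 4))*1)*(-1/184710) = ((56*(0 - 4))*1)*(-1/184710) = ((56*(-4))*1)*(-1/184710) = -224*1*(-1/184710) = -224*(-1/184710) = 112/92355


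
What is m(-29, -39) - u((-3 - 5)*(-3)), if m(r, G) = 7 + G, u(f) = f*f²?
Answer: -13856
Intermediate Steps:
u(f) = f³
m(-29, -39) - u((-3 - 5)*(-3)) = (7 - 39) - ((-3 - 5)*(-3))³ = -32 - (-8*(-3))³ = -32 - 1*24³ = -32 - 1*13824 = -32 - 13824 = -13856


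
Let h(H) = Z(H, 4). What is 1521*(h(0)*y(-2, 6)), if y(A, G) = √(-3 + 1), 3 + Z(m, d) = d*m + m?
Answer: -4563*I*√2 ≈ -6453.1*I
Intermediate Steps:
Z(m, d) = -3 + m + d*m (Z(m, d) = -3 + (d*m + m) = -3 + (m + d*m) = -3 + m + d*m)
h(H) = -3 + 5*H (h(H) = -3 + H + 4*H = -3 + 5*H)
y(A, G) = I*√2 (y(A, G) = √(-2) = I*√2)
1521*(h(0)*y(-2, 6)) = 1521*((-3 + 5*0)*(I*√2)) = 1521*((-3 + 0)*(I*√2)) = 1521*(-3*I*√2) = -4563*I*√2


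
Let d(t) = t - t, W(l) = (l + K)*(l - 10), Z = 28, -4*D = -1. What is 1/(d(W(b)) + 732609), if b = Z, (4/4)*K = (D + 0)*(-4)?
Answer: 1/732609 ≈ 1.3650e-6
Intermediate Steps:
D = 1/4 (D = -1/4*(-1) = 1/4 ≈ 0.25000)
K = -1 (K = (1/4 + 0)*(-4) = (1/4)*(-4) = -1)
b = 28
W(l) = (-1 + l)*(-10 + l) (W(l) = (l - 1)*(l - 10) = (-1 + l)*(-10 + l))
d(t) = 0
1/(d(W(b)) + 732609) = 1/(0 + 732609) = 1/732609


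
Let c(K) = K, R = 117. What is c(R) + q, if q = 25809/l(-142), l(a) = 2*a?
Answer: 7419/284 ≈ 26.123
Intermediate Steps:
q = -25809/284 (q = 25809/((2*(-142))) = 25809/(-284) = 25809*(-1/284) = -25809/284 ≈ -90.877)
c(R) + q = 117 - 25809/284 = 7419/284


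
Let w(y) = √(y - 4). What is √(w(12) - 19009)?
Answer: √(-19009 + 2*√2) ≈ 137.86*I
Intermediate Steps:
w(y) = √(-4 + y)
√(w(12) - 19009) = √(√(-4 + 12) - 19009) = √(√8 - 19009) = √(2*√2 - 19009) = √(-19009 + 2*√2)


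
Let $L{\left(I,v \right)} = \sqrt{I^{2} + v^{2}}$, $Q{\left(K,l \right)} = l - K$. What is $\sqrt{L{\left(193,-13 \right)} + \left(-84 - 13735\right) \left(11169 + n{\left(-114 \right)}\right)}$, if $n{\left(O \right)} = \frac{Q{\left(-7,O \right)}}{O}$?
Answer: $\frac{\sqrt{-2006028529518 + 12996 \sqrt{37418}}}{114} \approx 12424.0 i$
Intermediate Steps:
$n{\left(O \right)} = \frac{7 + O}{O}$ ($n{\left(O \right)} = \frac{O - -7}{O} = \frac{O + 7}{O} = \frac{7 + O}{O}$)
$\sqrt{L{\left(193,-13 \right)} + \left(-84 - 13735\right) \left(11169 + n{\left(-114 \right)}\right)} = \sqrt{\sqrt{193^{2} + \left(-13\right)^{2}} + \left(-84 - 13735\right) \left(11169 + \frac{7 - 114}{-114}\right)} = \sqrt{\sqrt{37249 + 169} - 13819 \left(11169 - - \frac{107}{114}\right)} = \sqrt{\sqrt{37418} - 13819 \left(11169 + \frac{107}{114}\right)} = \sqrt{\sqrt{37418} - \frac{17596741487}{114}} = \sqrt{- \frac{17596741487}{114} + \sqrt{37418}}$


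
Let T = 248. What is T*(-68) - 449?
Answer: -17313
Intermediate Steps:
T*(-68) - 449 = 248*(-68) - 449 = -16864 - 449 = -17313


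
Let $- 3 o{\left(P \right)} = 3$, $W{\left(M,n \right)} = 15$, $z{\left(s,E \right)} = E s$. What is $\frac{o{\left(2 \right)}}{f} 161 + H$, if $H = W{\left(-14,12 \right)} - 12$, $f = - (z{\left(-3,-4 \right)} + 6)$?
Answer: $\frac{215}{18} \approx 11.944$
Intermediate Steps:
$o{\left(P \right)} = -1$ ($o{\left(P \right)} = \left(- \frac{1}{3}\right) 3 = -1$)
$f = -18$ ($f = - (\left(-4\right) \left(-3\right) + 6) = - (12 + 6) = \left(-1\right) 18 = -18$)
$H = 3$ ($H = 15 - 12 = 3$)
$\frac{o{\left(2 \right)}}{f} 161 + H = - \frac{1}{-18} \cdot 161 + 3 = \left(-1\right) \left(- \frac{1}{18}\right) 161 + 3 = \frac{1}{18} \cdot 161 + 3 = \frac{161}{18} + 3 = \frac{215}{18}$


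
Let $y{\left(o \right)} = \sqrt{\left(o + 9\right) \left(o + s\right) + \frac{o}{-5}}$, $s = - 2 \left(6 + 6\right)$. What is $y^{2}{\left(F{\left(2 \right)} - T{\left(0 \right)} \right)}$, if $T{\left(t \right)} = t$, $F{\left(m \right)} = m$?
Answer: $- \frac{1212}{5} \approx -242.4$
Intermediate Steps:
$s = -24$ ($s = \left(-2\right) 12 = -24$)
$y{\left(o \right)} = \sqrt{- \frac{o}{5} + \left(-24 + o\right) \left(9 + o\right)}$ ($y{\left(o \right)} = \sqrt{\left(o + 9\right) \left(o - 24\right) + \frac{o}{-5}} = \sqrt{\left(9 + o\right) \left(-24 + o\right) + o \left(- \frac{1}{5}\right)} = \sqrt{\left(-24 + o\right) \left(9 + o\right) - \frac{o}{5}} = \sqrt{- \frac{o}{5} + \left(-24 + o\right) \left(9 + o\right)}$)
$y^{2}{\left(F{\left(2 \right)} - T{\left(0 \right)} \right)} = \left(\frac{\sqrt{-5400 - 380 \left(2 - 0\right) + 25 \left(2 - 0\right)^{2}}}{5}\right)^{2} = \left(\frac{\sqrt{-5400 - 380 \left(2 + 0\right) + 25 \left(2 + 0\right)^{2}}}{5}\right)^{2} = \left(\frac{\sqrt{-5400 - 760 + 25 \cdot 2^{2}}}{5}\right)^{2} = \left(\frac{\sqrt{-5400 - 760 + 25 \cdot 4}}{5}\right)^{2} = \left(\frac{\sqrt{-5400 - 760 + 100}}{5}\right)^{2} = \left(\frac{\sqrt{-6060}}{5}\right)^{2} = \left(\frac{2 i \sqrt{1515}}{5}\right)^{2} = - \frac{1212}{5}$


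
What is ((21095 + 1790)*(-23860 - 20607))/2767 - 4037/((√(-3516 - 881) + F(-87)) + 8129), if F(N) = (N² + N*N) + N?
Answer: (-1017627295*√4397 + 23588611868479*I)/(2767*(√4397 - 23180*I)) ≈ -3.6777e+5 + 0.00049829*I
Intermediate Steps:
F(N) = N + 2*N² (F(N) = (N² + N²) + N = 2*N² + N = N + 2*N²)
((21095 + 1790)*(-23860 - 20607))/2767 - 4037/((√(-3516 - 881) + F(-87)) + 8129) = ((21095 + 1790)*(-23860 - 20607))/2767 - 4037/((√(-3516 - 881) - 87*(1 + 2*(-87))) + 8129) = (22885*(-44467))*(1/2767) - 4037/((√(-4397) - 87*(1 - 174)) + 8129) = -1017627295*1/2767 - 4037/((I*√4397 - 87*(-173)) + 8129) = -1017627295/2767 - 4037/((I*√4397 + 15051) + 8129) = -1017627295/2767 - 4037/((15051 + I*√4397) + 8129) = -1017627295/2767 - 4037/(23180 + I*√4397)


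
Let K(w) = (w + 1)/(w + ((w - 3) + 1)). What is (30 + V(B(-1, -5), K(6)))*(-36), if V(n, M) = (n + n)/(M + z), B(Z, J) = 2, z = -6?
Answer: -55800/53 ≈ -1052.8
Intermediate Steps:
K(w) = (1 + w)/(-2 + 2*w) (K(w) = (1 + w)/(w + ((-3 + w) + 1)) = (1 + w)/(w + (-2 + w)) = (1 + w)/(-2 + 2*w))
V(n, M) = 2*n/(-6 + M) (V(n, M) = (n + n)/(M - 6) = (2*n)/(-6 + M) = 2*n/(-6 + M))
(30 + V(B(-1, -5), K(6)))*(-36) = (30 + 2*2/(-6 + (1 + 6)/(2*(-1 + 6))))*(-36) = (30 + 2*2/(-6 + (½)*7/5))*(-36) = (30 + 2*2/(-6 + (½)*(⅕)*7))*(-36) = (30 + 2*2/(-6 + 7/10))*(-36) = (30 + 2*2/(-53/10))*(-36) = (30 + 2*2*(-10/53))*(-36) = (30 - 40/53)*(-36) = (1550/53)*(-36) = -55800/53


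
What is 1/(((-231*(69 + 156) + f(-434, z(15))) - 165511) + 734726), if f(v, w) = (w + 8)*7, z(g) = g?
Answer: 1/517401 ≈ 1.9327e-6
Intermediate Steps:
f(v, w) = 56 + 7*w (f(v, w) = (8 + w)*7 = 56 + 7*w)
1/(((-231*(69 + 156) + f(-434, z(15))) - 165511) + 734726) = 1/(((-231*(69 + 156) + (56 + 7*15)) - 165511) + 734726) = 1/(((-231*225 + (56 + 105)) - 165511) + 734726) = 1/(((-51975 + 161) - 165511) + 734726) = 1/((-51814 - 165511) + 734726) = 1/(-217325 + 734726) = 1/517401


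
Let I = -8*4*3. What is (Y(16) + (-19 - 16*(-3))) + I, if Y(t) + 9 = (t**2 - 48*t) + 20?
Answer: -568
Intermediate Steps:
I = -96 (I = -32*3 = -96)
Y(t) = 11 + t**2 - 48*t (Y(t) = -9 + ((t**2 - 48*t) + 20) = -9 + (20 + t**2 - 48*t) = 11 + t**2 - 48*t)
(Y(16) + (-19 - 16*(-3))) + I = ((11 + 16**2 - 48*16) + (-19 - 16*(-3))) - 96 = ((11 + 256 - 768) + (-19 + 48)) - 96 = (-501 + 29) - 96 = -472 - 96 = -568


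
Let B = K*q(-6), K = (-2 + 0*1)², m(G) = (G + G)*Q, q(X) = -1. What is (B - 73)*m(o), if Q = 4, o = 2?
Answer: -1232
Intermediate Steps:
m(G) = 8*G (m(G) = (G + G)*4 = (2*G)*4 = 8*G)
K = 4 (K = (-2 + 0)² = (-2)² = 4)
B = -4 (B = 4*(-1) = -4)
(B - 73)*m(o) = (-4 - 73)*(8*2) = -77*16 = -1232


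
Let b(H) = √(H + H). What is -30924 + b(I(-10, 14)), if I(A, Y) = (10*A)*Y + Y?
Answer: -30924 + 6*I*√77 ≈ -30924.0 + 52.65*I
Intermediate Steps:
I(A, Y) = Y + 10*A*Y (I(A, Y) = 10*A*Y + Y = Y + 10*A*Y)
b(H) = √2*√H (b(H) = √(2*H) = √2*√H)
-30924 + b(I(-10, 14)) = -30924 + √2*√(14*(1 + 10*(-10))) = -30924 + √2*√(14*(1 - 100)) = -30924 + √2*√(14*(-99)) = -30924 + √2*√(-1386) = -30924 + √2*(3*I*√154) = -30924 + 6*I*√77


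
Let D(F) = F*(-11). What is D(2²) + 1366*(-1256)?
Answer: -1715740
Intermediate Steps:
D(F) = -11*F
D(2²) + 1366*(-1256) = -11*2² + 1366*(-1256) = -11*4 - 1715696 = -44 - 1715696 = -1715740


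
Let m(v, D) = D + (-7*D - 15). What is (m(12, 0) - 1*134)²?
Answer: 22201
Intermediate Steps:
m(v, D) = -15 - 6*D (m(v, D) = D + (-15 - 7*D) = -15 - 6*D)
(m(12, 0) - 1*134)² = ((-15 - 6*0) - 1*134)² = ((-15 + 0) - 134)² = (-15 - 134)² = (-149)² = 22201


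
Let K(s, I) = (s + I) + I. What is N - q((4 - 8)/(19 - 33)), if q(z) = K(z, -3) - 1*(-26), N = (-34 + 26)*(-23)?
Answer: 1146/7 ≈ 163.71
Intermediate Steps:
N = 184 (N = -8*(-23) = 184)
K(s, I) = s + 2*I (K(s, I) = (I + s) + I = s + 2*I)
q(z) = 20 + z (q(z) = (z + 2*(-3)) - 1*(-26) = (z - 6) + 26 = (-6 + z) + 26 = 20 + z)
N - q((4 - 8)/(19 - 33)) = 184 - (20 + (4 - 8)/(19 - 33)) = 184 - (20 - 4/(-14)) = 184 - (20 - 4*(-1/14)) = 184 - (20 + 2/7) = 184 - 1*142/7 = 184 - 142/7 = 1146/7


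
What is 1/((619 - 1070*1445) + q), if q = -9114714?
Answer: -1/10660245 ≈ -9.3806e-8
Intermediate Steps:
1/((619 - 1070*1445) + q) = 1/((619 - 1070*1445) - 9114714) = 1/((619 - 1546150) - 9114714) = 1/(-1545531 - 9114714) = 1/(-10660245) = -1/10660245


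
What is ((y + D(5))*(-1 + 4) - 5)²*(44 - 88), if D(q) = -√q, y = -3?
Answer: -10604 - 3696*√5 ≈ -18869.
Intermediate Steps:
((y + D(5))*(-1 + 4) - 5)²*(44 - 88) = ((-3 - √5)*(-1 + 4) - 5)²*(44 - 88) = ((-3 - √5)*3 - 5)²*(-44) = ((-9 - 3*√5) - 5)²*(-44) = (-14 - 3*√5)²*(-44) = -44*(-14 - 3*√5)²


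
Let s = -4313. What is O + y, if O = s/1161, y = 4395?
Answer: 5098282/1161 ≈ 4391.3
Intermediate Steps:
O = -4313/1161 ≈ -3.7149
O + y = -4313/1161 + 4395 = 5098282/1161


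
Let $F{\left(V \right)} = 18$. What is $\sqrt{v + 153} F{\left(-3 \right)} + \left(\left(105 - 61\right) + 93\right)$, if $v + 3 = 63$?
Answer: $137 + 18 \sqrt{213} \approx 399.7$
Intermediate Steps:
$v = 60$ ($v = -3 + 63 = 60$)
$\sqrt{v + 153} F{\left(-3 \right)} + \left(\left(105 - 61\right) + 93\right) = \sqrt{60 + 153} \cdot 18 + \left(\left(105 - 61\right) + 93\right) = \sqrt{213} \cdot 18 + \left(44 + 93\right) = 18 \sqrt{213} + 137 = 137 + 18 \sqrt{213}$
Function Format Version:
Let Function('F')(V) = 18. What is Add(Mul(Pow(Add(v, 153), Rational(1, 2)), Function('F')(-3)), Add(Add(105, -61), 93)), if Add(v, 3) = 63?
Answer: Add(137, Mul(18, Pow(213, Rational(1, 2)))) ≈ 399.70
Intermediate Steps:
v = 60 (v = Add(-3, 63) = 60)
Add(Mul(Pow(Add(v, 153), Rational(1, 2)), Function('F')(-3)), Add(Add(105, -61), 93)) = Add(Mul(Pow(Add(60, 153), Rational(1, 2)), 18), Add(Add(105, -61), 93)) = Add(Mul(Pow(213, Rational(1, 2)), 18), Add(44, 93)) = Add(Mul(18, Pow(213, Rational(1, 2))), 137) = Add(137, Mul(18, Pow(213, Rational(1, 2))))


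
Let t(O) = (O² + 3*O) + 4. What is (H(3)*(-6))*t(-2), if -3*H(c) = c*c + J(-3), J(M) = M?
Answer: 24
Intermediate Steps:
t(O) = 4 + O² + 3*O
H(c) = 1 - c²/3 (H(c) = -(c*c - 3)/3 = -(c² - 3)/3 = -(-3 + c²)/3 = 1 - c²/3)
(H(3)*(-6))*t(-2) = ((1 - ⅓*3²)*(-6))*(4 + (-2)² + 3*(-2)) = ((1 - ⅓*9)*(-6))*(4 + 4 - 6) = ((1 - 3)*(-6))*2 = -2*(-6)*2 = 12*2 = 24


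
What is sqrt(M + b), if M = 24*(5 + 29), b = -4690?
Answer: I*sqrt(3874) ≈ 62.241*I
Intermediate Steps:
M = 816 (M = 24*34 = 816)
sqrt(M + b) = sqrt(816 - 4690) = sqrt(-3874) = I*sqrt(3874)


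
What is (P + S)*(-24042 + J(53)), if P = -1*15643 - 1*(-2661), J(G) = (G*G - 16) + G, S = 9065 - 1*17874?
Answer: 461882036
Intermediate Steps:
S = -8809 (S = 9065 - 17874 = -8809)
J(G) = -16 + G + G² (J(G) = (G² - 16) + G = (-16 + G²) + G = -16 + G + G²)
P = -12982 (P = -15643 + 2661 = -12982)
(P + S)*(-24042 + J(53)) = (-12982 - 8809)*(-24042 + (-16 + 53 + 53²)) = -21791*(-24042 + (-16 + 53 + 2809)) = -21791*(-24042 + 2846) = -21791*(-21196) = 461882036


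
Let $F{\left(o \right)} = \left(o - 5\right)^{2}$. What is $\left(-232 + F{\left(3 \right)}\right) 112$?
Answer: $-25536$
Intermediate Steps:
$F{\left(o \right)} = \left(-5 + o\right)^{2}$
$\left(-232 + F{\left(3 \right)}\right) 112 = \left(-232 + \left(-5 + 3\right)^{2}\right) 112 = \left(-232 + \left(-2\right)^{2}\right) 112 = \left(-232 + 4\right) 112 = \left(-228\right) 112 = -25536$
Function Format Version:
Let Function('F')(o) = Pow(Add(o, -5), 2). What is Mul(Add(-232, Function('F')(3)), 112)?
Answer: -25536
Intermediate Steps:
Function('F')(o) = Pow(Add(-5, o), 2)
Mul(Add(-232, Function('F')(3)), 112) = Mul(Add(-232, Pow(Add(-5, 3), 2)), 112) = Mul(Add(-232, Pow(-2, 2)), 112) = Mul(Add(-232, 4), 112) = Mul(-228, 112) = -25536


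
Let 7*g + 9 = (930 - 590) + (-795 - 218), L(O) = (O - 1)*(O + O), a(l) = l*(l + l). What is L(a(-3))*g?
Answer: -417384/7 ≈ -59626.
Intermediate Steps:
a(l) = 2*l² (a(l) = l*(2*l) = 2*l²)
L(O) = 2*O*(-1 + O) (L(O) = (-1 + O)*(2*O) = 2*O*(-1 + O))
g = -682/7 (g = -9/7 + ((930 - 590) + (-795 - 218))/7 = -9/7 + (340 - 1013)/7 = -9/7 + (⅐)*(-673) = -9/7 - 673/7 = -682/7 ≈ -97.429)
L(a(-3))*g = (2*(2*(-3)²)*(-1 + 2*(-3)²))*(-682/7) = (2*(2*9)*(-1 + 2*9))*(-682/7) = (2*18*(-1 + 18))*(-682/7) = (2*18*17)*(-682/7) = 612*(-682/7) = -417384/7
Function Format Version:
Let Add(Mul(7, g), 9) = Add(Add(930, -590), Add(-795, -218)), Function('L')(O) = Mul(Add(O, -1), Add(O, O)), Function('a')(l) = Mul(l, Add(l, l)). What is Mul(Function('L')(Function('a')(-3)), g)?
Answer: Rational(-417384, 7) ≈ -59626.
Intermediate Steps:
Function('a')(l) = Mul(2, Pow(l, 2)) (Function('a')(l) = Mul(l, Mul(2, l)) = Mul(2, Pow(l, 2)))
Function('L')(O) = Mul(2, O, Add(-1, O)) (Function('L')(O) = Mul(Add(-1, O), Mul(2, O)) = Mul(2, O, Add(-1, O)))
g = Rational(-682, 7) (g = Add(Rational(-9, 7), Mul(Rational(1, 7), Add(Add(930, -590), Add(-795, -218)))) = Add(Rational(-9, 7), Mul(Rational(1, 7), Add(340, -1013))) = Add(Rational(-9, 7), Mul(Rational(1, 7), -673)) = Add(Rational(-9, 7), Rational(-673, 7)) = Rational(-682, 7) ≈ -97.429)
Mul(Function('L')(Function('a')(-3)), g) = Mul(Mul(2, Mul(2, Pow(-3, 2)), Add(-1, Mul(2, Pow(-3, 2)))), Rational(-682, 7)) = Mul(Mul(2, Mul(2, 9), Add(-1, Mul(2, 9))), Rational(-682, 7)) = Mul(Mul(2, 18, Add(-1, 18)), Rational(-682, 7)) = Mul(Mul(2, 18, 17), Rational(-682, 7)) = Mul(612, Rational(-682, 7)) = Rational(-417384, 7)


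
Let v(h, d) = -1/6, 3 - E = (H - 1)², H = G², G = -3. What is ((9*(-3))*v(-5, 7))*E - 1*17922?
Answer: -36393/2 ≈ -18197.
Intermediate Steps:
H = 9 (H = (-3)² = 9)
E = -61 (E = 3 - (9 - 1)² = 3 - 1*8² = 3 - 1*64 = 3 - 64 = -61)
v(h, d) = -⅙ (v(h, d) = -1*⅙ = -⅙)
((9*(-3))*v(-5, 7))*E - 1*17922 = ((9*(-3))*(-⅙))*(-61) - 1*17922 = -27*(-⅙)*(-61) - 17922 = (9/2)*(-61) - 17922 = -549/2 - 17922 = -36393/2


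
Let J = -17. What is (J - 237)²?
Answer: 64516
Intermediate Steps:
(J - 237)² = (-17 - 237)² = (-254)² = 64516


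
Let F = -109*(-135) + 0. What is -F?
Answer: -14715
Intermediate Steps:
F = 14715 (F = 14715 + 0 = 14715)
-F = -1*14715 = -14715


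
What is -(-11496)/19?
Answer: 11496/19 ≈ 605.05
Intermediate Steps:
-(-11496)/19 = -479*(-24/19) = 11496/19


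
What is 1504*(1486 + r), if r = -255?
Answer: 1851424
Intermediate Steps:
1504*(1486 + r) = 1504*(1486 - 255) = 1504*1231 = 1851424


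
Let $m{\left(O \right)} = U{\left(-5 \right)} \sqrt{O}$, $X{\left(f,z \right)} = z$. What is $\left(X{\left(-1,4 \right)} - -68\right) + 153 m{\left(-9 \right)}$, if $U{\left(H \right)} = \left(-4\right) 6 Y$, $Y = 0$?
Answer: $72$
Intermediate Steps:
$U{\left(H \right)} = 0$ ($U{\left(H \right)} = \left(-4\right) 6 \cdot 0 = \left(-24\right) 0 = 0$)
$m{\left(O \right)} = 0$ ($m{\left(O \right)} = 0 \sqrt{O} = 0$)
$\left(X{\left(-1,4 \right)} - -68\right) + 153 m{\left(-9 \right)} = \left(4 - -68\right) + 153 \cdot 0 = \left(4 + 68\right) + 0 = 72 + 0 = 72$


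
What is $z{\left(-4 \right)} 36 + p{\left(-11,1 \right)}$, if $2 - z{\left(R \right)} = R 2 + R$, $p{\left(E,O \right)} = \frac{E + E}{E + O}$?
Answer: $\frac{2531}{5} \approx 506.2$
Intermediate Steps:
$p{\left(E,O \right)} = \frac{2 E}{E + O}$
$z{\left(R \right)} = 2 - 3 R$ ($z{\left(R \right)} = 2 - \left(R 2 + R\right) = 2 - \left(2 R + R\right) = 2 - 3 R$)
$z{\left(-4 \right)} 36 + p{\left(-11,1 \right)} = \left(2 - -12\right) 36 + 2 \left(-11\right) \frac{1}{-11 + 1} = \left(2 + 12\right) 36 + 2 \left(-11\right) \frac{1}{-10} = 14 \cdot 36 + 2 \left(-11\right) \left(- \frac{1}{10}\right) = 504 + \frac{11}{5} = \frac{2531}{5}$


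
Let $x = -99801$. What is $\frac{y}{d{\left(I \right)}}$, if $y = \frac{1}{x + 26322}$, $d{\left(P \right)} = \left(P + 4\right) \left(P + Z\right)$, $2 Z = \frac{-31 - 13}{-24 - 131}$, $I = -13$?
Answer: $- \frac{155}{1317992823} \approx -1.176 \cdot 10^{-7}$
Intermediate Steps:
$Z = \frac{22}{155}$ ($Z = \frac{\left(-31 - 13\right) \frac{1}{-24 - 131}}{2} = \frac{\left(-44\right) \frac{1}{-155}}{2} = \frac{\left(-44\right) \left(- \frac{1}{155}\right)}{2} = \frac{1}{2} \cdot \frac{44}{155} = \frac{22}{155} \approx 0.14194$)
$d{\left(P \right)} = \left(4 + P\right) \left(\frac{22}{155} + P\right)$ ($d{\left(P \right)} = \left(P + 4\right) \left(P + \frac{22}{155}\right) = \left(4 + P\right) \left(\frac{22}{155} + P\right)$)
$y = - \frac{1}{73479}$ ($y = \frac{1}{-99801 + 26322} = \frac{1}{-73479} = - \frac{1}{73479} \approx -1.3609 \cdot 10^{-5}$)
$\frac{y}{d{\left(I \right)}} = - \frac{1}{73479 \left(\frac{88}{155} + \left(-13\right)^{2} + \frac{642}{155} \left(-13\right)\right)} = - \frac{1}{73479 \left(\frac{88}{155} + 169 - \frac{8346}{155}\right)} = - \frac{1}{73479 \cdot \frac{17937}{155}} = \left(- \frac{1}{73479}\right) \frac{155}{17937} = - \frac{155}{1317992823}$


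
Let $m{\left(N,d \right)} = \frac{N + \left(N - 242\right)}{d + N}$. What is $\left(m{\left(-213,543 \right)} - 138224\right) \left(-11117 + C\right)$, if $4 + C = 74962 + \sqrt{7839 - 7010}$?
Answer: $- \frac{1456040456254}{165} - \frac{22807294 \sqrt{829}}{165} \approx -8.8285 \cdot 10^{9}$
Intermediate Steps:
$m{\left(N,d \right)} = \frac{-242 + 2 N}{N + d}$ ($m{\left(N,d \right)} = \frac{N + \left(N - 242\right)}{N + d} = \frac{N + \left(-242 + N\right)}{N + d} = \frac{-242 + 2 N}{N + d}$)
$C = 74958 + \sqrt{829}$ ($C = -4 + \left(74962 + \sqrt{7839 - 7010}\right) = -4 + \left(74962 + \sqrt{829}\right) = 74958 + \sqrt{829} \approx 74987.0$)
$\left(m{\left(-213,543 \right)} - 138224\right) \left(-11117 + C\right) = \left(\frac{2 \left(-121 - 213\right)}{-213 + 543} - 138224\right) \left(-11117 + \left(74958 + \sqrt{829}\right)\right) = \left(2 \cdot \frac{1}{330} \left(-334\right) - 138224\right) \left(63841 + \sqrt{829}\right) = \left(- \frac{334}{165} - 138224\right) \left(63841 + \sqrt{829}\right) = - \frac{22807294 \left(63841 + \sqrt{829}\right)}{165} = - \frac{1456040456254}{165} - \frac{22807294 \sqrt{829}}{165}$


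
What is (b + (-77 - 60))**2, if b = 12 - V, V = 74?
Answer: 39601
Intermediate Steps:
b = -62 (b = 12 - 1*74 = 12 - 74 = -62)
(b + (-77 - 60))**2 = (-62 + (-77 - 60))**2 = (-62 - 137)**2 = (-199)**2 = 39601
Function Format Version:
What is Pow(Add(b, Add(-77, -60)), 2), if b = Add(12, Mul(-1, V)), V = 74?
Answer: 39601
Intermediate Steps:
b = -62 (b = Add(12, Mul(-1, 74)) = Add(12, -74) = -62)
Pow(Add(b, Add(-77, -60)), 2) = Pow(Add(-62, Add(-77, -60)), 2) = Pow(Add(-62, -137), 2) = Pow(-199, 2) = 39601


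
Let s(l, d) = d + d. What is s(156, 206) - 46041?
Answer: -45629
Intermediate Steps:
s(l, d) = 2*d
s(156, 206) - 46041 = 2*206 - 46041 = 412 - 46041 = -45629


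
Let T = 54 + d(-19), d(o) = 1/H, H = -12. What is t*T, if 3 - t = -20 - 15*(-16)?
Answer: -140399/12 ≈ -11700.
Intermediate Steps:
d(o) = -1/12 (d(o) = 1/(-12) = -1/12)
t = -217 (t = 3 - (-20 - 15*(-16)) = 3 - (-20 + 240) = 3 - 1*220 = 3 - 220 = -217)
T = 647/12 (T = 54 - 1/12 = 647/12 ≈ 53.917)
t*T = -217*647/12 = -140399/12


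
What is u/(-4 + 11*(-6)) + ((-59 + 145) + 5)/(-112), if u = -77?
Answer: 23/80 ≈ 0.28750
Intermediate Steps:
u/(-4 + 11*(-6)) + ((-59 + 145) + 5)/(-112) = -77/(-4 + 11*(-6)) + ((-59 + 145) + 5)/(-112) = -77/(-4 - 66) + (86 + 5)*(-1/112) = -77/(-70) + 91*(-1/112) = -77*(-1/70) - 13/16 = 11/10 - 13/16 = 23/80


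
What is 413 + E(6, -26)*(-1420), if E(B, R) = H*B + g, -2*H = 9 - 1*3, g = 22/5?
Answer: 19725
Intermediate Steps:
g = 22/5 (g = 22*(⅕) = 22/5 ≈ 4.4000)
H = -3 (H = -(9 - 1*3)/2 = -(9 - 3)/2 = -½*6 = -3)
E(B, R) = 22/5 - 3*B (E(B, R) = -3*B + 22/5 = 22/5 - 3*B)
413 + E(6, -26)*(-1420) = 413 + (22/5 - 3*6)*(-1420) = 413 + (22/5 - 18)*(-1420) = 413 - 68/5*(-1420) = 413 + 19312 = 19725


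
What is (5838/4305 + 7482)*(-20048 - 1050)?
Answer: -32366188624/205 ≈ -1.5788e+8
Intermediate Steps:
(5838/4305 + 7482)*(-20048 - 1050) = (5838*(1/4305) + 7482)*(-21098) = (278/205 + 7482)*(-21098) = (1534088/205)*(-21098) = -32366188624/205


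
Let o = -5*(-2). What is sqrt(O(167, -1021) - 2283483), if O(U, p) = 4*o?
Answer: I*sqrt(2283443) ≈ 1511.1*I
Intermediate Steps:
o = 10
O(U, p) = 40 (O(U, p) = 4*10 = 40)
sqrt(O(167, -1021) - 2283483) = sqrt(40 - 2283483) = sqrt(-2283443) = I*sqrt(2283443)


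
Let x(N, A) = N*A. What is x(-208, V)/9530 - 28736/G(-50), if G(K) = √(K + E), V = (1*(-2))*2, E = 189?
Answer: 416/4765 - 28736*√139/139 ≈ -2437.3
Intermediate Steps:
V = -4 (V = -2*2 = -4)
G(K) = √(189 + K) (G(K) = √(K + 189) = √(189 + K))
x(N, A) = A*N
x(-208, V)/9530 - 28736/G(-50) = -4*(-208)/9530 - 28736/√(189 - 50) = 832*(1/9530) - 28736*√139/139 = 416/4765 - 28736*√139/139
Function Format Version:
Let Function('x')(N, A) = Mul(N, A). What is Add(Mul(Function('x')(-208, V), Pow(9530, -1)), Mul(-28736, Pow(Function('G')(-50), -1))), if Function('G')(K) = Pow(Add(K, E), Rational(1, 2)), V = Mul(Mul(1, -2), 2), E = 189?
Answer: Add(Rational(416, 4765), Mul(Rational(-28736, 139), Pow(139, Rational(1, 2)))) ≈ -2437.3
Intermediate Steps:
V = -4 (V = Mul(-2, 2) = -4)
Function('G')(K) = Pow(Add(189, K), Rational(1, 2)) (Function('G')(K) = Pow(Add(K, 189), Rational(1, 2)) = Pow(Add(189, K), Rational(1, 2)))
Function('x')(N, A) = Mul(A, N)
Add(Mul(Function('x')(-208, V), Pow(9530, -1)), Mul(-28736, Pow(Function('G')(-50), -1))) = Add(Mul(Mul(-4, -208), Pow(9530, -1)), Mul(-28736, Pow(Pow(Add(189, -50), Rational(1, 2)), -1))) = Add(Mul(832, Rational(1, 9530)), Mul(-28736, Pow(Pow(139, Rational(1, 2)), -1))) = Add(Rational(416, 4765), Mul(-28736, Mul(Rational(1, 139), Pow(139, Rational(1, 2))))) = Add(Rational(416, 4765), Mul(Rational(-28736, 139), Pow(139, Rational(1, 2))))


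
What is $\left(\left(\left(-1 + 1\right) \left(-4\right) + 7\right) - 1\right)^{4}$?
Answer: $1296$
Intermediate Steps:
$\left(\left(\left(-1 + 1\right) \left(-4\right) + 7\right) - 1\right)^{4} = \left(\left(0 \left(-4\right) + 7\right) - 1\right)^{4} = \left(\left(0 + 7\right) - 1\right)^{4} = \left(7 - 1\right)^{4} = 6^{4} = 1296$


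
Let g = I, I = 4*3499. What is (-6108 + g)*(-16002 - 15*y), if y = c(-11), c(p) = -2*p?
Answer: -128826816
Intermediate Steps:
y = 22 (y = -2*(-11) = 22)
I = 13996
g = 13996
(-6108 + g)*(-16002 - 15*y) = (-6108 + 13996)*(-16002 - 15*22) = 7888*(-16002 - 330) = 7888*(-16332) = -128826816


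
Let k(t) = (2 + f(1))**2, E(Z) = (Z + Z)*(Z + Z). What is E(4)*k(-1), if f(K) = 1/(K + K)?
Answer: 400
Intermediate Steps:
f(K) = 1/(2*K)
E(Z) = 4*Z**2 (E(Z) = (2*Z)*(2*Z) = 4*Z**2)
k(t) = 25/4 (k(t) = (2 + (1/2)/1)**2 = (2 + (1/2)*1)**2 = (2 + 1/2)**2 = (5/2)**2 = 25/4)
E(4)*k(-1) = (4*4**2)*(25/4) = (4*16)*(25/4) = 64*(25/4) = 400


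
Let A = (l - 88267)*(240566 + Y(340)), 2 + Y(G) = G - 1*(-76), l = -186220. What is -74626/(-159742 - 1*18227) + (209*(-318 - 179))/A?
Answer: 4936220722578697/11771915630084940 ≈ 0.41932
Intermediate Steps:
Y(G) = 74 + G (Y(G) = -2 + (G - 1*(-76)) = -2 + (G + 76) = -2 + (76 + G) = 74 + G)
A = -66145877260 (A = (-186220 - 88267)*(240566 + (74 + 340)) = -274487*(240566 + 414) = -274487*240980 = -66145877260)
-74626/(-159742 - 1*18227) + (209*(-318 - 179))/A = -74626/(-159742 - 1*18227) + (209*(-318 - 179))/(-66145877260) = -74626/(-159742 - 18227) + (209*(-497))*(-1/66145877260) = -74626/(-177969) - 103873*(-1/66145877260) = -74626*(-1/177969) + 103873/66145877260 = 74626/177969 + 103873/66145877260 = 4936220722578697/11771915630084940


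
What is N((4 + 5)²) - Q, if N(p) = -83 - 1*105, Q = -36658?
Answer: 36470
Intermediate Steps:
N(p) = -188 (N(p) = -83 - 105 = -188)
N((4 + 5)²) - Q = -188 - 1*(-36658) = -188 + 36658 = 36470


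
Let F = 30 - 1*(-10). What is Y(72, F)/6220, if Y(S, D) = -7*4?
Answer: -7/1555 ≈ -0.0045016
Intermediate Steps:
F = 40 (F = 30 + 10 = 40)
Y(S, D) = -28
Y(72, F)/6220 = -28/6220 = -28*1/6220 = -7/1555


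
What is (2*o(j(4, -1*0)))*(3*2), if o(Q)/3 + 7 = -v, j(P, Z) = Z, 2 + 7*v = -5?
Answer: -216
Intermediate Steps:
v = -1 (v = -2/7 + (⅐)*(-5) = -2/7 - 5/7 = -1)
o(Q) = -18 (o(Q) = -21 + 3*(-1*(-1)) = -21 + 3*1 = -21 + 3 = -18)
(2*o(j(4, -1*0)))*(3*2) = (2*(-18))*(3*2) = -36*6 = -216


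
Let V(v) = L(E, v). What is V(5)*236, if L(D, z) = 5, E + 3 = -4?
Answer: 1180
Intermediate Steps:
E = -7 (E = -3 - 4 = -7)
V(v) = 5
V(5)*236 = 5*236 = 1180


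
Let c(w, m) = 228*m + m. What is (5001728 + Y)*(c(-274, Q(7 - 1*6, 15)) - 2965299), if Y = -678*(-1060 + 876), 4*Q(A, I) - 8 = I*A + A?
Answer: -15194502234000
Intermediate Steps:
Q(A, I) = 2 + A/4 + A*I/4 (Q(A, I) = 2 + (I*A + A)/4 = 2 + (A*I + A)/4 = 2 + (A + A*I)/4 = 2 + (A/4 + A*I/4) = 2 + A/4 + A*I/4)
c(w, m) = 229*m
Y = 124752 (Y = -678*(-184) = 124752)
(5001728 + Y)*(c(-274, Q(7 - 1*6, 15)) - 2965299) = (5001728 + 124752)*(229*(2 + (7 - 1*6)/4 + (¼)*(7 - 1*6)*15) - 2965299) = 5126480*(229*(2 + (7 - 6)/4 + (¼)*(7 - 6)*15) - 2965299) = 5126480*(229*(2 + (¼)*1 + (¼)*1*15) - 2965299) = 5126480*(229*(2 + ¼ + 15/4) - 2965299) = 5126480*(229*6 - 2965299) = 5126480*(1374 - 2965299) = 5126480*(-2963925) = -15194502234000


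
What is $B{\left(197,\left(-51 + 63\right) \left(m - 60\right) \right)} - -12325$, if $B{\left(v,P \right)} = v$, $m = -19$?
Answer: $12522$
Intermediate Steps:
$B{\left(197,\left(-51 + 63\right) \left(m - 60\right) \right)} - -12325 = 197 - -12325 = 197 + 12325 = 12522$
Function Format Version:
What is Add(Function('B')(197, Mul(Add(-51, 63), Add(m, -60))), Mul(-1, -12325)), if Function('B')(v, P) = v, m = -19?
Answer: 12522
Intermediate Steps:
Add(Function('B')(197, Mul(Add(-51, 63), Add(m, -60))), Mul(-1, -12325)) = Add(197, Mul(-1, -12325)) = Add(197, 12325) = 12522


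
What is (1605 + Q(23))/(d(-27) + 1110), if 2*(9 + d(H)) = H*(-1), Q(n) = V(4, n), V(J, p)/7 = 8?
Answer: 3322/2229 ≈ 1.4904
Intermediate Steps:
V(J, p) = 56 (V(J, p) = 7*8 = 56)
Q(n) = 56
d(H) = -9 - H/2 (d(H) = -9 + (H*(-1))/2 = -9 + (-H)/2 = -9 - H/2)
(1605 + Q(23))/(d(-27) + 1110) = (1605 + 56)/((-9 - 1/2*(-27)) + 1110) = 1661/((-9 + 27/2) + 1110) = 1661/(9/2 + 1110) = 1661/(2229/2) = 1661*(2/2229) = 3322/2229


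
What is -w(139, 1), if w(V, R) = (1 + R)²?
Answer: -4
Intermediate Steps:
-w(139, 1) = -(1 + 1)² = -1*2² = -1*4 = -4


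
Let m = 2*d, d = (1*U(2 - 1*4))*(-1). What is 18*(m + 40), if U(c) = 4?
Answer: 576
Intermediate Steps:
d = -4 (d = (1*4)*(-1) = 4*(-1) = -4)
m = -8 (m = 2*(-4) = -8)
18*(m + 40) = 18*(-8 + 40) = 18*32 = 576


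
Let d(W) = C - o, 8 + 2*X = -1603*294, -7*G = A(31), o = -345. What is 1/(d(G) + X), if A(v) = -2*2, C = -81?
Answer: -1/235381 ≈ -4.2484e-6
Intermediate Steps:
A(v) = -4
G = 4/7 (G = -⅐*(-4) = 4/7 ≈ 0.57143)
X = -235645 (X = -4 + (-1603*294)/2 = -4 + (½)*(-471282) = -4 - 235641 = -235645)
d(W) = 264 (d(W) = -81 - 1*(-345) = -81 + 345 = 264)
1/(d(G) + X) = 1/(264 - 235645) = 1/(-235381) = -1/235381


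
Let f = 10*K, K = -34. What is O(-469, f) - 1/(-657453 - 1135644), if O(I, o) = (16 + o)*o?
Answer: 197527565521/1793097 ≈ 1.1016e+5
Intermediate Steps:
f = -340 (f = 10*(-34) = -340)
O(I, o) = o*(16 + o)
O(-469, f) - 1/(-657453 - 1135644) = -340*(16 - 340) - 1/(-657453 - 1135644) = -340*(-324) - 1/(-1793097) = 110160 - 1*(-1/1793097) = 110160 + 1/1793097 = 197527565521/1793097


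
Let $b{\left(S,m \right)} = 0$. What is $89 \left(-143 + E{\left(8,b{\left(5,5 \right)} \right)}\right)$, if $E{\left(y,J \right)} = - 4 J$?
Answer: $-12727$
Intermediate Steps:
$89 \left(-143 + E{\left(8,b{\left(5,5 \right)} \right)}\right) = 89 \left(-143 - 0\right) = 89 \left(-143 + 0\right) = 89 \left(-143\right) = -12727$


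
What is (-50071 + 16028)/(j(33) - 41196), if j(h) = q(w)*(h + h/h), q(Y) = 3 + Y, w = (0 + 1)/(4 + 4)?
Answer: 136172/164359 ≈ 0.82850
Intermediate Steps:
w = ⅛ (w = 1/8 = 1*(⅛) = ⅛ ≈ 0.12500)
j(h) = 25/8 + 25*h/8 (j(h) = (3 + ⅛)*(h + h/h) = 25*(h + 1)/8 = 25*(1 + h)/8 = 25/8 + 25*h/8)
(-50071 + 16028)/(j(33) - 41196) = (-50071 + 16028)/((25/8 + (25/8)*33) - 41196) = -34043/((25/8 + 825/8) - 41196) = -34043/(425/4 - 41196) = -34043/(-164359/4) = -34043*(-4/164359) = 136172/164359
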